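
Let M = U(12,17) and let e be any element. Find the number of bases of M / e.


Contracting e from U(12,17) gives U(11,16).
Bases of U(11,16) = (16 choose 11) = 4368.

4368


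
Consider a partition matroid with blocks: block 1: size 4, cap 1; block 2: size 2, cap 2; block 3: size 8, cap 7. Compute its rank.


Rank of a partition matroid = sum of min(|Si|, ci) for each block.
= min(4,1) + min(2,2) + min(8,7)
= 1 + 2 + 7
= 10.

10


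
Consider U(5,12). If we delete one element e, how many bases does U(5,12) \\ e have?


Deleting e from U(5,12) gives U(5,11) since n > r.
Bases of U(5,11) = (11 choose 5) = 462.

462


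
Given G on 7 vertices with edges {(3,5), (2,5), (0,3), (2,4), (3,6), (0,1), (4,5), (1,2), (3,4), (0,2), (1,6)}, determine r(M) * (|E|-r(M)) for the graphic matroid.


r(M) = |V| - c = 7 - 1 = 6.
nullity = |E| - r(M) = 11 - 6 = 5.
Product = 6 * 5 = 30.

30


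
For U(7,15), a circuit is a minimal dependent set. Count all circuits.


In U(7,15), circuits are the (8)-element subsets.
Any set of 8 elements is dependent, and removing any one element gives
an independent set of size 7, so it is a minimal dependent set.
Number of circuits = C(15,8) = 15! / (8! * 7!) = 6435.

6435


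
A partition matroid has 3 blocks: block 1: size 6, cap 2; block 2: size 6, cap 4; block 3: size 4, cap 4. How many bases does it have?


A basis picks exactly ci elements from block i.
Number of bases = product of C(|Si|, ci).
= C(6,2) * C(6,4) * C(4,4)
= 15 * 15 * 1
= 225.

225


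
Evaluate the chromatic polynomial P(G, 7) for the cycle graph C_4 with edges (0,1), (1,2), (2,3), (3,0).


P(C_4, k) = (k-1)^4 + (-1)^4*(k-1).
P(7) = (6)^4 + 6
= 1296 + 6 = 1302.

1302


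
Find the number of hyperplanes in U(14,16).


Hyperplanes of U(14,16) are flats of rank 13.
In a uniform matroid, these are exactly the (13)-element subsets.
Count = (16 choose 13) = 560.

560


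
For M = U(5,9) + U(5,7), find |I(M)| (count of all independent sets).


For a direct sum, |I(M1+M2)| = |I(M1)| * |I(M2)|.
|I(U(5,9))| = sum C(9,k) for k=0..5 = 382.
|I(U(5,7))| = sum C(7,k) for k=0..5 = 120.
Total = 382 * 120 = 45840.

45840


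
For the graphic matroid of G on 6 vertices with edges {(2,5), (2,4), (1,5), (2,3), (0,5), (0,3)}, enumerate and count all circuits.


A circuit in a graphic matroid = edge set of a simple cycle.
G has 6 vertices and 6 edges.
Enumerating all minimal edge subsets forming cycles...
Total circuits found: 1.

1


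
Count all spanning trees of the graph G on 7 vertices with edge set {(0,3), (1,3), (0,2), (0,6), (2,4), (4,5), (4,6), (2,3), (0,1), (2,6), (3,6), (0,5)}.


By Kirchhoff's matrix tree theorem, the number of spanning trees equals
the determinant of any cofactor of the Laplacian matrix L.
G has 7 vertices and 12 edges.
Computing the (6 x 6) cofactor determinant gives 285.

285


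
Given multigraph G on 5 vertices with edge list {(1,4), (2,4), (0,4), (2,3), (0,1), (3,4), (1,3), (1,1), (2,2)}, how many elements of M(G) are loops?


In a graphic matroid, a loop is a self-loop edge (u,u) with rank 0.
Examining all 9 edges for self-loops...
Self-loops found: (1,1), (2,2)
Number of loops = 2.

2


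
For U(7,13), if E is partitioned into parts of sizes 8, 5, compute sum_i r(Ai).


r(Ai) = min(|Ai|, 7) for each part.
Sum = min(8,7) + min(5,7)
    = 7 + 5
    = 12.

12


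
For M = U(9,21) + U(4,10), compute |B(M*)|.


(M1+M2)* = M1* + M2*.
M1* = U(12,21), bases: C(21,12) = 293930.
M2* = U(6,10), bases: C(10,6) = 210.
|B(M*)| = 293930 * 210 = 61725300.

61725300


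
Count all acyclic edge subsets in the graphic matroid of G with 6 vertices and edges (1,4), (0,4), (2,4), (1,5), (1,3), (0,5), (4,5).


An independent set in a graphic matroid is an acyclic edge subset.
G has 6 vertices and 7 edges.
Enumerate all 2^7 = 128 subsets, checking for acyclicity.
Total independent sets = 96.

96


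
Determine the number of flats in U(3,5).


Flats of U(3,5): every subset of size < 3 is a flat, plus E itself.
Count = C(5,0) + C(5,1) + C(5,2) + 1
     = 1 + 5 + 10 + 1
     = 17.

17


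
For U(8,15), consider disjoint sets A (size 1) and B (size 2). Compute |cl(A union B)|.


|A union B| = 1 + 2 = 3 (disjoint).
In U(8,15), cl(S) = S if |S| < 8, else cl(S) = E.
Since 3 < 8, cl(A union B) = A union B.
|cl(A union B)| = 3.

3


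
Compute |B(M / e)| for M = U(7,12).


Contracting e from U(7,12) gives U(6,11).
Bases of U(6,11) = C(11,6) = 11! / (6! * 5!) = 462.

462


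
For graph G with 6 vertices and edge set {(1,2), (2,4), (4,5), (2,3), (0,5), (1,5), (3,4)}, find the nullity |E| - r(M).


Cycle rank (nullity) = |E| - r(M) = |E| - (|V| - c).
|E| = 7, |V| = 6, c = 1.
Nullity = 7 - (6 - 1) = 7 - 5 = 2.

2


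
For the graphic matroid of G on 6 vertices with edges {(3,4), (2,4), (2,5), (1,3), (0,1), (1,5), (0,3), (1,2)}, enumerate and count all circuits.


A circuit in a graphic matroid = edge set of a simple cycle.
G has 6 vertices and 8 edges.
Enumerating all minimal edge subsets forming cycles...
Total circuits found: 6.

6


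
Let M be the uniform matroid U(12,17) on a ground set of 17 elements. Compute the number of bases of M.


Bases of U(12,17) are all 12-element subsets of the 17-element ground set.
Number of bases = C(17,12).
(17 choose 12) = 6188.

6188


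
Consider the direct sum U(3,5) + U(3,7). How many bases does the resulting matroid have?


Bases of a direct sum M1 + M2: |B| = |B(M1)| * |B(M2)|.
|B(U(3,5))| = C(5,3) = 10.
|B(U(3,7))| = C(7,3) = 35.
Total bases = 10 * 35 = 350.

350


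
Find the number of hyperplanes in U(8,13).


Hyperplanes of U(8,13) are flats of rank 7.
In a uniform matroid, these are exactly the (7)-element subsets.
Count = C(13,7) = 1716.

1716


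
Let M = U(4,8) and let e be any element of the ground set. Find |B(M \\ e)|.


Deleting e from U(4,8) gives U(4,7) since n > r.
Bases of U(4,7) = C(7,4) = (7 * 6 * 5 * 4) / (1 * 2 * 3 * 4) = 35.

35


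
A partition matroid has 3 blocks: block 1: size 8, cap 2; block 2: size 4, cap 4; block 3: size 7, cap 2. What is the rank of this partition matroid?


Rank of a partition matroid = sum of min(|Si|, ci) for each block.
= min(8,2) + min(4,4) + min(7,2)
= 2 + 4 + 2
= 8.

8


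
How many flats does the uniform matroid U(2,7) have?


Flats of U(2,7): every subset of size < 2 is a flat, plus E itself.
Count = (7 choose 0) + (7 choose 1) + 1
     = 1 + 7 + 1
     = 9.

9


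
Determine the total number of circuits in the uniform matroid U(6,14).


In U(6,14), circuits are the (7)-element subsets.
Any set of 7 elements is dependent, and removing any one element gives
an independent set of size 6, so it is a minimal dependent set.
Number of circuits = (14 choose 7) = 3432.

3432


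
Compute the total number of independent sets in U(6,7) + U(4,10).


For a direct sum, |I(M1+M2)| = |I(M1)| * |I(M2)|.
|I(U(6,7))| = sum C(7,k) for k=0..6 = 127.
|I(U(4,10))| = sum C(10,k) for k=0..4 = 386.
Total = 127 * 386 = 49022.

49022


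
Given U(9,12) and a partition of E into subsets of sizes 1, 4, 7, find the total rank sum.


r(Ai) = min(|Ai|, 9) for each part.
Sum = min(1,9) + min(4,9) + min(7,9)
    = 1 + 4 + 7
    = 12.

12


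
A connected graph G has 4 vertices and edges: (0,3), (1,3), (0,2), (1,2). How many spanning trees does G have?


By Kirchhoff's matrix tree theorem, the number of spanning trees equals
the determinant of any cofactor of the Laplacian matrix L.
G has 4 vertices and 4 edges.
Computing the (3 x 3) cofactor determinant gives 4.

4


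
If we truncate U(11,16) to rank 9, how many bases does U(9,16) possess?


Truncating U(11,16) to rank 9 gives U(9,16).
Bases of U(9,16) are all 9-element subsets of 16 elements.
Number of bases = C(16,9) = 11440.

11440


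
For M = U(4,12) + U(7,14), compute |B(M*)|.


(M1+M2)* = M1* + M2*.
M1* = U(8,12), bases: C(12,8) = 495.
M2* = U(7,14), bases: C(14,7) = 3432.
|B(M*)| = 495 * 3432 = 1698840.

1698840


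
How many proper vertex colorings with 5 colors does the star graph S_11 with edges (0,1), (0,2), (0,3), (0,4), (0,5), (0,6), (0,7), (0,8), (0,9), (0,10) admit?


P(tree, k) = k * (k-1)^(10) for any tree on 11 vertices.
P(5) = 5 * 4^10 = 5 * 1048576 = 5242880.

5242880


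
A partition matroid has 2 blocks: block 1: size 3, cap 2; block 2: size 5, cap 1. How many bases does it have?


A basis picks exactly ci elements from block i.
Number of bases = product of C(|Si|, ci).
= C(3,2) * C(5,1)
= 3 * 5
= 15.

15


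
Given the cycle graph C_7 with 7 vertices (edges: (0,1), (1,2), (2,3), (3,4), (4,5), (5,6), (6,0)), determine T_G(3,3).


T(C_7; x,y) = x + x^2 + ... + x^(6) + y.
T(3,3) = 3^1 + 3^2 + 3^3 + 3^4 + 3^5 + 3^6 + 3
= 3 + 9 + 27 + 81 + 243 + 729 + 3
= 1095.

1095


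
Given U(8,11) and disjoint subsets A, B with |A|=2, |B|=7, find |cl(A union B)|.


|A union B| = 2 + 7 = 9 (disjoint).
In U(8,11), cl(S) = S if |S| < 8, else cl(S) = E.
Since 9 >= 8, cl(A union B) = E.
|cl(A union B)| = 11.

11


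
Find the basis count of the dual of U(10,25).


The dual of U(r,n) is U(n-r, n) = U(15,25).
Bases of U(15,25) are all (15)-element subsets.
|B(M*)| = (25 choose 15) = 3268760.

3268760


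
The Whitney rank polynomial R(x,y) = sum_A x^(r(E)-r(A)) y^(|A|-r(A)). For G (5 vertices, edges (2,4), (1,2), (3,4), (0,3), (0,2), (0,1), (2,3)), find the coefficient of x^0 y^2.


R(x,y) = sum over A in 2^E of x^(r(E)-r(A)) * y^(|A|-r(A)).
G has 5 vertices, 7 edges. r(E) = 4.
Enumerate all 2^7 = 128 subsets.
Count subsets with r(E)-r(A)=0 and |A|-r(A)=2: 7.

7


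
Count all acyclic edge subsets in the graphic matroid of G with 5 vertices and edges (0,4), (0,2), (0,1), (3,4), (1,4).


An independent set in a graphic matroid is an acyclic edge subset.
G has 5 vertices and 5 edges.
Enumerate all 2^5 = 32 subsets, checking for acyclicity.
Total independent sets = 28.

28


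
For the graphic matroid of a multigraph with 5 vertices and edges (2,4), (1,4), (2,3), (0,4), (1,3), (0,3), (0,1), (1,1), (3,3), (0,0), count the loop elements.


In a graphic matroid, a loop is a self-loop edge (u,u) with rank 0.
Examining all 10 edges for self-loops...
Self-loops found: (1,1), (3,3), (0,0)
Number of loops = 3.

3


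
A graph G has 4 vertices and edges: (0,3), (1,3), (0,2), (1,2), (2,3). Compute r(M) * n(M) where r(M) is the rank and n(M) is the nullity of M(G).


r(M) = |V| - c = 4 - 1 = 3.
nullity = |E| - r(M) = 5 - 3 = 2.
Product = 3 * 2 = 6.

6


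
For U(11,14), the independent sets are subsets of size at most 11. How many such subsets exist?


Independent sets of U(11,14) are all subsets of size <= 11.
Count = (14 choose 0) + (14 choose 1) + (14 choose 2) + (14 choose 3) + (14 choose 4) + (14 choose 5) + (14 choose 6) + (14 choose 7) + (14 choose 8) + (14 choose 9) + (14 choose 10) + (14 choose 11)
     = 1 + 14 + 91 + 364 + 1001 + 2002 + 3003 + 3432 + 3003 + 2002 + 1001 + 364
     = 16278.

16278


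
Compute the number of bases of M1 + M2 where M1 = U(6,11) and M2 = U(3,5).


Bases of a direct sum M1 + M2: |B| = |B(M1)| * |B(M2)|.
|B(U(6,11))| = C(11,6) = 462.
|B(U(3,5))| = C(5,3) = 10.
Total bases = 462 * 10 = 4620.

4620


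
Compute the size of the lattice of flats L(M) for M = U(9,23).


Flats of U(9,23): every subset of size < 9 is a flat, plus E itself.
Count = (23 choose 0) + (23 choose 1) + (23 choose 2) + (23 choose 3) + (23 choose 4) + (23 choose 5) + (23 choose 6) + (23 choose 7) + (23 choose 8) + 1
     = 1 + 23 + 253 + 1771 + 8855 + 33649 + 100947 + 245157 + 490314 + 1
     = 880971.

880971


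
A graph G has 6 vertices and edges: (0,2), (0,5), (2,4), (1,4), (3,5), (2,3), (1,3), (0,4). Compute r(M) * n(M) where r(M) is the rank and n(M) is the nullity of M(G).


r(M) = |V| - c = 6 - 1 = 5.
nullity = |E| - r(M) = 8 - 5 = 3.
Product = 5 * 3 = 15.

15


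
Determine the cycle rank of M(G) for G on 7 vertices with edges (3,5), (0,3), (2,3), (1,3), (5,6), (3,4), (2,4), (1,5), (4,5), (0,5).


Cycle rank (nullity) = |E| - r(M) = |E| - (|V| - c).
|E| = 10, |V| = 7, c = 1.
Nullity = 10 - (7 - 1) = 10 - 6 = 4.

4


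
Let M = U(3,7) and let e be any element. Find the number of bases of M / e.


Contracting e from U(3,7) gives U(2,6).
Bases of U(2,6) = C(6,2) = (6 * 5) / (1 * 2) = 15.

15


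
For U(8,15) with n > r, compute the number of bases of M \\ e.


Deleting e from U(8,15) gives U(8,14) since n > r.
Bases of U(8,14) = C(14,8) = 3003.

3003


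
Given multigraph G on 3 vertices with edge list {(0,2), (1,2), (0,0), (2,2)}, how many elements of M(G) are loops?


In a graphic matroid, a loop is a self-loop edge (u,u) with rank 0.
Examining all 4 edges for self-loops...
Self-loops found: (0,0), (2,2)
Number of loops = 2.

2


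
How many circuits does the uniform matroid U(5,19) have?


In U(5,19), circuits are the (6)-element subsets.
Any set of 6 elements is dependent, and removing any one element gives
an independent set of size 5, so it is a minimal dependent set.
Number of circuits = (19 choose 6) = 27132.

27132


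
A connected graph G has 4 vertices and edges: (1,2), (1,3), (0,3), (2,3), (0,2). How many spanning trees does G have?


By Kirchhoff's matrix tree theorem, the number of spanning trees equals
the determinant of any cofactor of the Laplacian matrix L.
G has 4 vertices and 5 edges.
Computing the (3 x 3) cofactor determinant gives 8.

8


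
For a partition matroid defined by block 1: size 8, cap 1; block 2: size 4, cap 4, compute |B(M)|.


A basis picks exactly ci elements from block i.
Number of bases = product of C(|Si|, ci).
= C(8,1) * C(4,4)
= 8 * 1
= 8.

8


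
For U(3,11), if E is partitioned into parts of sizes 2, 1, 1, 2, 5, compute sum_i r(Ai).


r(Ai) = min(|Ai|, 3) for each part.
Sum = min(2,3) + min(1,3) + min(1,3) + min(2,3) + min(5,3)
    = 2 + 1 + 1 + 2 + 3
    = 9.

9


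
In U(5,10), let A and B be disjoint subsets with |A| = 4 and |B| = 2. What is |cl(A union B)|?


|A union B| = 4 + 2 = 6 (disjoint).
In U(5,10), cl(S) = S if |S| < 5, else cl(S) = E.
Since 6 >= 5, cl(A union B) = E.
|cl(A union B)| = 10.

10


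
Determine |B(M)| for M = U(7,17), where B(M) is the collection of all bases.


Bases of U(7,17) are all 7-element subsets of the 17-element ground set.
Number of bases = C(17,7).
C(17,7) = 19448.

19448


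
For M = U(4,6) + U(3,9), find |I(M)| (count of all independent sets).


For a direct sum, |I(M1+M2)| = |I(M1)| * |I(M2)|.
|I(U(4,6))| = sum C(6,k) for k=0..4 = 57.
|I(U(3,9))| = sum C(9,k) for k=0..3 = 130.
Total = 57 * 130 = 7410.

7410


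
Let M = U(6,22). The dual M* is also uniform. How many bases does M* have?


The dual of U(r,n) is U(n-r, n) = U(16,22).
Bases of U(16,22) are all (16)-element subsets.
|B(M*)| = C(22,16) = 22! / (16! * 6!) = 74613.

74613


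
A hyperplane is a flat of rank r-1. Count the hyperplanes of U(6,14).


Hyperplanes of U(6,14) are flats of rank 5.
In a uniform matroid, these are exactly the (5)-element subsets.
Count = C(14,5) = 2002.

2002


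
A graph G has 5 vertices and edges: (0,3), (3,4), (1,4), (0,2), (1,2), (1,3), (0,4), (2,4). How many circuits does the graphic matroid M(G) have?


A circuit in a graphic matroid = edge set of a simple cycle.
G has 5 vertices and 8 edges.
Enumerating all minimal edge subsets forming cycles...
Total circuits found: 13.

13


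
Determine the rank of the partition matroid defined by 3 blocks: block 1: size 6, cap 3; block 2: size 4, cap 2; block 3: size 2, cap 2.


Rank of a partition matroid = sum of min(|Si|, ci) for each block.
= min(6,3) + min(4,2) + min(2,2)
= 3 + 2 + 2
= 7.

7


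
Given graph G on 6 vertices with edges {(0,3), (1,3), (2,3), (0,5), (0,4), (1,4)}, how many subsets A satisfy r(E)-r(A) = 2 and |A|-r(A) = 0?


R(x,y) = sum over A in 2^E of x^(r(E)-r(A)) * y^(|A|-r(A)).
G has 6 vertices, 6 edges. r(E) = 5.
Enumerate all 2^6 = 64 subsets.
Count subsets with r(E)-r(A)=2 and |A|-r(A)=0: 20.

20


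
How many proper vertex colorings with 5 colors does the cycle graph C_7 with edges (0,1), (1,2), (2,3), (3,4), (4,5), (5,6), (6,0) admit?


P(C_7, k) = (k-1)^7 + (-1)^7*(k-1).
P(5) = (4)^7 - 4
= 16384 - 4 = 16380.

16380


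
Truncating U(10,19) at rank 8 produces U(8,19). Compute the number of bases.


Truncating U(10,19) to rank 8 gives U(8,19).
Bases of U(8,19) are all 8-element subsets of 19 elements.
Number of bases = (19 choose 8) = 75582.

75582


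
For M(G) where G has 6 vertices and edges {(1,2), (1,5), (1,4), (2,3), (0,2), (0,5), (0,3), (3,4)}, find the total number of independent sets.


An independent set in a graphic matroid is an acyclic edge subset.
G has 6 vertices and 8 edges.
Enumerate all 2^8 = 256 subsets, checking for acyclicity.
Total independent sets = 190.

190


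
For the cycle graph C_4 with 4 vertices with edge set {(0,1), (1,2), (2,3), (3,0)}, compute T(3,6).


T(C_4; x,y) = x + x^2 + ... + x^(3) + y.
T(3,6) = 3^1 + 3^2 + 3^3 + 6
= 3 + 9 + 27 + 6
= 45.

45


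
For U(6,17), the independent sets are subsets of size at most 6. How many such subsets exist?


Independent sets of U(6,17) are all subsets of size <= 6.
Count = (17 choose 0) + (17 choose 1) + (17 choose 2) + (17 choose 3) + (17 choose 4) + (17 choose 5) + (17 choose 6)
     = 1 + 17 + 136 + 680 + 2380 + 6188 + 12376
     = 21778.

21778


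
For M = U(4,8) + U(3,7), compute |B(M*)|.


(M1+M2)* = M1* + M2*.
M1* = U(4,8), bases: C(8,4) = 70.
M2* = U(4,7), bases: C(7,4) = 35.
|B(M*)| = 70 * 35 = 2450.

2450


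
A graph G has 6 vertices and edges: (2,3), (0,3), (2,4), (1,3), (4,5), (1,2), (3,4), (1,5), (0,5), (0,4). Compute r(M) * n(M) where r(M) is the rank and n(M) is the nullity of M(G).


r(M) = |V| - c = 6 - 1 = 5.
nullity = |E| - r(M) = 10 - 5 = 5.
Product = 5 * 5 = 25.

25


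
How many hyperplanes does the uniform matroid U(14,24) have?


Hyperplanes of U(14,24) are flats of rank 13.
In a uniform matroid, these are exactly the (13)-element subsets.
Count = C(24,13) = 24! / (13! * 11!) = 2496144.

2496144


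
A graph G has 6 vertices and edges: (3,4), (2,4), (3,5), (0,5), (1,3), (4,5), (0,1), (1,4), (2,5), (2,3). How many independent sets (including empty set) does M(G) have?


An independent set in a graphic matroid is an acyclic edge subset.
G has 6 vertices and 10 edges.
Enumerate all 2^10 = 1024 subsets, checking for acyclicity.
Total independent sets = 454.

454


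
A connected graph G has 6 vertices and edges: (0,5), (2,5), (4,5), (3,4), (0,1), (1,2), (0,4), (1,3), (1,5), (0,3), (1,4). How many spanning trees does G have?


By Kirchhoff's matrix tree theorem, the number of spanning trees equals
the determinant of any cofactor of the Laplacian matrix L.
G has 6 vertices and 11 edges.
Computing the (5 x 5) cofactor determinant gives 185.

185


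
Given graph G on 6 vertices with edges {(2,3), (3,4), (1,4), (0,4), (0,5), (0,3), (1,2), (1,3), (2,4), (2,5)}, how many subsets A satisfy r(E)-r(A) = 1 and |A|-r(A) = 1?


R(x,y) = sum over A in 2^E of x^(r(E)-r(A)) * y^(|A|-r(A)).
G has 6 vertices, 10 edges. r(E) = 5.
Enumerate all 2^10 = 1024 subsets.
Count subsets with r(E)-r(A)=1 and |A|-r(A)=1: 129.

129


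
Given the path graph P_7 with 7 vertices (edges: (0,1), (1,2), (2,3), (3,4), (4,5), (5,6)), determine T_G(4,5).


A path on 7 vertices is a tree with 6 edges.
T(x,y) = x^(6) for any tree.
T(4,5) = 4^6 = 4096.

4096


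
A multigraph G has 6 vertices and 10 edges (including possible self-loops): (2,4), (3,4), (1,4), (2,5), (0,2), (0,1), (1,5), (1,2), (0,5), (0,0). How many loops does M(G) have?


In a graphic matroid, a loop is a self-loop edge (u,u) with rank 0.
Examining all 10 edges for self-loops...
Self-loops found: (0,0)
Number of loops = 1.

1


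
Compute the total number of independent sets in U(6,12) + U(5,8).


For a direct sum, |I(M1+M2)| = |I(M1)| * |I(M2)|.
|I(U(6,12))| = sum C(12,k) for k=0..6 = 2510.
|I(U(5,8))| = sum C(8,k) for k=0..5 = 219.
Total = 2510 * 219 = 549690.

549690


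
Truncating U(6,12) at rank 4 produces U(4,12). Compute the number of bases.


Truncating U(6,12) to rank 4 gives U(4,12).
Bases of U(4,12) are all 4-element subsets of 12 elements.
Number of bases = C(12,4) = 12! / (4! * 8!) = 495.

495


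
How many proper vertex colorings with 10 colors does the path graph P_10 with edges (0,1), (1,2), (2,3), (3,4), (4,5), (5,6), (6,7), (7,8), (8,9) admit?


P(P_10, k) = k * (k-1)^(9).
P(10) = 10 * 9^9 = 10 * 387420489 = 3874204890.

3874204890


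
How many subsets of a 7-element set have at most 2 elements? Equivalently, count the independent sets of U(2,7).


Independent sets of U(2,7) are all subsets of size <= 2.
Count = C(7,0) + C(7,1) + C(7,2)
     = 1 + 7 + 21
     = 29.

29


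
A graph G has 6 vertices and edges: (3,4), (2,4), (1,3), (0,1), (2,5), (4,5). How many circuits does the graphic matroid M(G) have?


A circuit in a graphic matroid = edge set of a simple cycle.
G has 6 vertices and 6 edges.
Enumerating all minimal edge subsets forming cycles...
Total circuits found: 1.

1


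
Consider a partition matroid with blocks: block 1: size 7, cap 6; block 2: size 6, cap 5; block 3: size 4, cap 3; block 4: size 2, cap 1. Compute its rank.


Rank of a partition matroid = sum of min(|Si|, ci) for each block.
= min(7,6) + min(6,5) + min(4,3) + min(2,1)
= 6 + 5 + 3 + 1
= 15.

15


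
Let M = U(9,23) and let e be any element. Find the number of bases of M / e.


Contracting e from U(9,23) gives U(8,22).
Bases of U(8,22) = C(22,8) = 22! / (8! * 14!) = 319770.

319770


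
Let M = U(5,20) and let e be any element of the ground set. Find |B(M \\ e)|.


Deleting e from U(5,20) gives U(5,19) since n > r.
Bases of U(5,19) = C(19,5) = 19! / (5! * 14!) = 11628.

11628


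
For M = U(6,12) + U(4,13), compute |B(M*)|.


(M1+M2)* = M1* + M2*.
M1* = U(6,12), bases: C(12,6) = 924.
M2* = U(9,13), bases: C(13,9) = 715.
|B(M*)| = 924 * 715 = 660660.

660660


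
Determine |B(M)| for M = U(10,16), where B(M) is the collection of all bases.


Bases of U(10,16) are all 10-element subsets of the 16-element ground set.
Number of bases = C(16,10).
C(16,10) = 8008.

8008


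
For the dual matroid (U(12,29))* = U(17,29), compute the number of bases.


The dual of U(r,n) is U(n-r, n) = U(17,29).
Bases of U(17,29) are all (17)-element subsets.
|B(M*)| = (29 choose 17) = 51895935.

51895935


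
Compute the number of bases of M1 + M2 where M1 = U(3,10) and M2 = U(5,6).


Bases of a direct sum M1 + M2: |B| = |B(M1)| * |B(M2)|.
|B(U(3,10))| = C(10,3) = 120.
|B(U(5,6))| = C(6,5) = 6.
Total bases = 120 * 6 = 720.

720


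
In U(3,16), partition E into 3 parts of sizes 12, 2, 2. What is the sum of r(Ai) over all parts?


r(Ai) = min(|Ai|, 3) for each part.
Sum = min(12,3) + min(2,3) + min(2,3)
    = 3 + 2 + 2
    = 7.

7


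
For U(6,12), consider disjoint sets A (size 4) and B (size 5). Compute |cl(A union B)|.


|A union B| = 4 + 5 = 9 (disjoint).
In U(6,12), cl(S) = S if |S| < 6, else cl(S) = E.
Since 9 >= 6, cl(A union B) = E.
|cl(A union B)| = 12.

12


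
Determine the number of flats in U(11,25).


Flats of U(11,25): every subset of size < 11 is a flat, plus E itself.
Count = C(25,0) + C(25,1) + C(25,2) + C(25,3) + C(25,4) + C(25,5) + C(25,6) + C(25,7) + C(25,8) + C(25,9) + C(25,10) + 1
     = 1 + 25 + 300 + 2300 + 12650 + 53130 + 177100 + 480700 + 1081575 + 2042975 + 3268760 + 1
     = 7119517.

7119517


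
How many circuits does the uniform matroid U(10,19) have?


In U(10,19), circuits are the (11)-element subsets.
Any set of 11 elements is dependent, and removing any one element gives
an independent set of size 10, so it is a minimal dependent set.
Number of circuits = C(19,11) = 75582.

75582


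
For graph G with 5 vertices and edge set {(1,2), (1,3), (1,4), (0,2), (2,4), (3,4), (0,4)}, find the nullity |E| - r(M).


Cycle rank (nullity) = |E| - r(M) = |E| - (|V| - c).
|E| = 7, |V| = 5, c = 1.
Nullity = 7 - (5 - 1) = 7 - 4 = 3.

3


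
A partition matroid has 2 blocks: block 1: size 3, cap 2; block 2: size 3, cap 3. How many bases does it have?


A basis picks exactly ci elements from block i.
Number of bases = product of C(|Si|, ci).
= C(3,2) * C(3,3)
= 3 * 1
= 3.

3


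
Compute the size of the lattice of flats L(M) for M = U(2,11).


Flats of U(2,11): every subset of size < 2 is a flat, plus E itself.
Count = (11 choose 0) + (11 choose 1) + 1
     = 1 + 11 + 1
     = 13.

13


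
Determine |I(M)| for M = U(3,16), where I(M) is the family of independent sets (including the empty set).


Independent sets of U(3,16) are all subsets of size <= 3.
Count = (16 choose 0) + (16 choose 1) + (16 choose 2) + (16 choose 3)
     = 1 + 16 + 120 + 560
     = 697.

697


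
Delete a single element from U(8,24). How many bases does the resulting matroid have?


Deleting e from U(8,24) gives U(8,23) since n > r.
Bases of U(8,23) = C(23,8) = 490314.

490314


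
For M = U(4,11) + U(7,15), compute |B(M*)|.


(M1+M2)* = M1* + M2*.
M1* = U(7,11), bases: C(11,7) = 330.
M2* = U(8,15), bases: C(15,8) = 6435.
|B(M*)| = 330 * 6435 = 2123550.

2123550


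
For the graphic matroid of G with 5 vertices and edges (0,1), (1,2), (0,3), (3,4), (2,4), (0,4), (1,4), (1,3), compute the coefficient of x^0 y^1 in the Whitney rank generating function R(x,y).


R(x,y) = sum over A in 2^E of x^(r(E)-r(A)) * y^(|A|-r(A)).
G has 5 vertices, 8 edges. r(E) = 4.
Enumerate all 2^8 = 256 subsets.
Count subsets with r(E)-r(A)=0 and |A|-r(A)=1: 48.

48


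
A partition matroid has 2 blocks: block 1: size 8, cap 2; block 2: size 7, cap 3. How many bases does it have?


A basis picks exactly ci elements from block i.
Number of bases = product of C(|Si|, ci).
= C(8,2) * C(7,3)
= 28 * 35
= 980.

980


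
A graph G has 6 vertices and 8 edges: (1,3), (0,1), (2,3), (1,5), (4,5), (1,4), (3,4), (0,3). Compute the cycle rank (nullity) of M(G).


Cycle rank (nullity) = |E| - r(M) = |E| - (|V| - c).
|E| = 8, |V| = 6, c = 1.
Nullity = 8 - (6 - 1) = 8 - 5 = 3.

3


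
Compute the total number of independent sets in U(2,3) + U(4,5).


For a direct sum, |I(M1+M2)| = |I(M1)| * |I(M2)|.
|I(U(2,3))| = sum C(3,k) for k=0..2 = 7.
|I(U(4,5))| = sum C(5,k) for k=0..4 = 31.
Total = 7 * 31 = 217.

217


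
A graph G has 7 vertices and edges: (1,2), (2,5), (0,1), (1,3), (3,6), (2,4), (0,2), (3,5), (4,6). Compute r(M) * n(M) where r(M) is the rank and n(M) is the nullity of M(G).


r(M) = |V| - c = 7 - 1 = 6.
nullity = |E| - r(M) = 9 - 6 = 3.
Product = 6 * 3 = 18.

18


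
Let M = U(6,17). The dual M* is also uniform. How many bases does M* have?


The dual of U(r,n) is U(n-r, n) = U(11,17).
Bases of U(11,17) are all (11)-element subsets.
|B(M*)| = C(17,11) = 17! / (11! * 6!) = 12376.

12376


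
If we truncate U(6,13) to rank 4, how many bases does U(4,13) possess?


Truncating U(6,13) to rank 4 gives U(4,13).
Bases of U(4,13) are all 4-element subsets of 13 elements.
Number of bases = C(13,4) = (13 * 12 * 11 * 10) / (1 * 2 * 3 * 4) = 715.

715


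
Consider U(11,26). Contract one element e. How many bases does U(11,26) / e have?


Contracting e from U(11,26) gives U(10,25).
Bases of U(10,25) = C(25,10) = 25! / (10! * 15!) = 3268760.

3268760


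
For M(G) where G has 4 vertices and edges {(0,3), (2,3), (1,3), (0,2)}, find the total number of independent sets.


An independent set in a graphic matroid is an acyclic edge subset.
G has 4 vertices and 4 edges.
Enumerate all 2^4 = 16 subsets, checking for acyclicity.
Total independent sets = 14.

14


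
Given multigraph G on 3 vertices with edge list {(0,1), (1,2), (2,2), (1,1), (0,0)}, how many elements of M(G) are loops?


In a graphic matroid, a loop is a self-loop edge (u,u) with rank 0.
Examining all 5 edges for self-loops...
Self-loops found: (2,2), (1,1), (0,0)
Number of loops = 3.

3


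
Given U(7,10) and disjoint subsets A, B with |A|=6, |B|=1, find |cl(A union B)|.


|A union B| = 6 + 1 = 7 (disjoint).
In U(7,10), cl(S) = S if |S| < 7, else cl(S) = E.
Since 7 >= 7, cl(A union B) = E.
|cl(A union B)| = 10.

10


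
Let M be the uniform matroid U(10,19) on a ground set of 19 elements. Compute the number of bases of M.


Bases of U(10,19) are all 10-element subsets of the 19-element ground set.
Number of bases = C(19,10).
C(19,10) = 92378.

92378


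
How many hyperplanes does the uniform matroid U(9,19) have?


Hyperplanes of U(9,19) are flats of rank 8.
In a uniform matroid, these are exactly the (8)-element subsets.
Count = (19 choose 8) = 75582.

75582


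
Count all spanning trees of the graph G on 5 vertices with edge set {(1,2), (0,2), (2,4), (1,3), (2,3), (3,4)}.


By Kirchhoff's matrix tree theorem, the number of spanning trees equals
the determinant of any cofactor of the Laplacian matrix L.
G has 5 vertices and 6 edges.
Computing the (4 x 4) cofactor determinant gives 8.

8


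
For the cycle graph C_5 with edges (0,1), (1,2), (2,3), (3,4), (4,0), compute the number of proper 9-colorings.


P(C_5, k) = (k-1)^5 + (-1)^5*(k-1).
P(9) = (8)^5 - 8
= 32768 - 8 = 32760.

32760


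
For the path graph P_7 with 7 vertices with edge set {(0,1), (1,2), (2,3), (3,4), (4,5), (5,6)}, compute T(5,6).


A path on 7 vertices is a tree with 6 edges.
T(x,y) = x^(6) for any tree.
T(5,6) = 5^6 = 15625.

15625


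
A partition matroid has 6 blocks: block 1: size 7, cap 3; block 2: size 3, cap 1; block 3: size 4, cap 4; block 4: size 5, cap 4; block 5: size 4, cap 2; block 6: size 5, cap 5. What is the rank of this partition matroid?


Rank of a partition matroid = sum of min(|Si|, ci) for each block.
= min(7,3) + min(3,1) + min(4,4) + min(5,4) + min(4,2) + min(5,5)
= 3 + 1 + 4 + 4 + 2 + 5
= 19.

19


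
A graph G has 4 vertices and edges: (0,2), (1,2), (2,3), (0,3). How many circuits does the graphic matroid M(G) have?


A circuit in a graphic matroid = edge set of a simple cycle.
G has 4 vertices and 4 edges.
Enumerating all minimal edge subsets forming cycles...
Total circuits found: 1.

1


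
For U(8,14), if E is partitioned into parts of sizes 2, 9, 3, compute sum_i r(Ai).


r(Ai) = min(|Ai|, 8) for each part.
Sum = min(2,8) + min(9,8) + min(3,8)
    = 2 + 8 + 3
    = 13.

13


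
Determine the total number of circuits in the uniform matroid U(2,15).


In U(2,15), circuits are the (3)-element subsets.
Any set of 3 elements is dependent, and removing any one element gives
an independent set of size 2, so it is a minimal dependent set.
Number of circuits = C(15,3) = 15! / (3! * 12!) = 455.

455


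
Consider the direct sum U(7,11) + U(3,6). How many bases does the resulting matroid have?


Bases of a direct sum M1 + M2: |B| = |B(M1)| * |B(M2)|.
|B(U(7,11))| = C(11,7) = 330.
|B(U(3,6))| = C(6,3) = 20.
Total bases = 330 * 20 = 6600.

6600


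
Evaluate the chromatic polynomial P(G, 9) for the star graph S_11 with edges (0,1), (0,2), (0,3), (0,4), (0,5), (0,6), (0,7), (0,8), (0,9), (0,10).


P(tree, k) = k * (k-1)^(10) for any tree on 11 vertices.
P(9) = 9 * 8^10 = 9 * 1073741824 = 9663676416.

9663676416


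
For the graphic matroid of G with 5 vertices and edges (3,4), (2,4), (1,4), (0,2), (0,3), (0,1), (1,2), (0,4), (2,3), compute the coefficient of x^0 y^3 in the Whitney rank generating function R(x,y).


R(x,y) = sum over A in 2^E of x^(r(E)-r(A)) * y^(|A|-r(A)).
G has 5 vertices, 9 edges. r(E) = 4.
Enumerate all 2^9 = 512 subsets.
Count subsets with r(E)-r(A)=0 and |A|-r(A)=3: 36.

36


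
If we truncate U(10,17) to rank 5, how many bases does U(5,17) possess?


Truncating U(10,17) to rank 5 gives U(5,17).
Bases of U(5,17) are all 5-element subsets of 17 elements.
Number of bases = C(17,5) = 6188.

6188


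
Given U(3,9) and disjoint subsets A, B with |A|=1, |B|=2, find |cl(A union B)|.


|A union B| = 1 + 2 = 3 (disjoint).
In U(3,9), cl(S) = S if |S| < 3, else cl(S) = E.
Since 3 >= 3, cl(A union B) = E.
|cl(A union B)| = 9.

9


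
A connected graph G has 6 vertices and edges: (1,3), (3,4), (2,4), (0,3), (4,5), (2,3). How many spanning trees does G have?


By Kirchhoff's matrix tree theorem, the number of spanning trees equals
the determinant of any cofactor of the Laplacian matrix L.
G has 6 vertices and 6 edges.
Computing the (5 x 5) cofactor determinant gives 3.

3


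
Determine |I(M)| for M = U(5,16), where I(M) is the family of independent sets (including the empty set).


Independent sets of U(5,16) are all subsets of size <= 5.
Count = (16 choose 0) + (16 choose 1) + (16 choose 2) + (16 choose 3) + (16 choose 4) + (16 choose 5)
     = 1 + 16 + 120 + 560 + 1820 + 4368
     = 6885.

6885


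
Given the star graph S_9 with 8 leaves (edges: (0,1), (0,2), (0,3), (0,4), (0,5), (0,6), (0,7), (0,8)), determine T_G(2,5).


A star on 9 vertices is a tree with 8 edges.
T(x,y) = x^(8) for any tree.
T(2,5) = 2^8 = 256.

256


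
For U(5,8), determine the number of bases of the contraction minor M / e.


Contracting e from U(5,8) gives U(4,7).
Bases of U(4,7) = C(7,4) = 7! / (4! * 3!) = 35.

35


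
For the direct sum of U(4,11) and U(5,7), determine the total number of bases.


Bases of a direct sum M1 + M2: |B| = |B(M1)| * |B(M2)|.
|B(U(4,11))| = C(11,4) = 330.
|B(U(5,7))| = C(7,5) = 21.
Total bases = 330 * 21 = 6930.

6930


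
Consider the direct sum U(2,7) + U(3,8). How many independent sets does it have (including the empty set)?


For a direct sum, |I(M1+M2)| = |I(M1)| * |I(M2)|.
|I(U(2,7))| = sum C(7,k) for k=0..2 = 29.
|I(U(3,8))| = sum C(8,k) for k=0..3 = 93.
Total = 29 * 93 = 2697.

2697


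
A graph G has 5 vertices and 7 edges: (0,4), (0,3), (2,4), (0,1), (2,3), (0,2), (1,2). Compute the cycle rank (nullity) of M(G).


Cycle rank (nullity) = |E| - r(M) = |E| - (|V| - c).
|E| = 7, |V| = 5, c = 1.
Nullity = 7 - (5 - 1) = 7 - 4 = 3.

3


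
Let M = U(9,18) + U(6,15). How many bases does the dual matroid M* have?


(M1+M2)* = M1* + M2*.
M1* = U(9,18), bases: C(18,9) = 48620.
M2* = U(9,15), bases: C(15,9) = 5005.
|B(M*)| = 48620 * 5005 = 243343100.

243343100


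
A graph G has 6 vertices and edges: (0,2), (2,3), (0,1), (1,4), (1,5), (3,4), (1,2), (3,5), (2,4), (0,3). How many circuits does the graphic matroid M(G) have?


A circuit in a graphic matroid = edge set of a simple cycle.
G has 6 vertices and 10 edges.
Enumerating all minimal edge subsets forming cycles...
Total circuits found: 22.

22


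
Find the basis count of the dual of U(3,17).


The dual of U(r,n) is U(n-r, n) = U(14,17).
Bases of U(14,17) are all (14)-element subsets.
|B(M*)| = C(17,14) = 17! / (14! * 3!) = 680.

680


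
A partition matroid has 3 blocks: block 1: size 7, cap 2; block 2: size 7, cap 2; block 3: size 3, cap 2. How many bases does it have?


A basis picks exactly ci elements from block i.
Number of bases = product of C(|Si|, ci).
= C(7,2) * C(7,2) * C(3,2)
= 21 * 21 * 3
= 1323.

1323


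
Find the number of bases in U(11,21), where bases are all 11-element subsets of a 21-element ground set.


Bases of U(11,21) are all 11-element subsets of the 21-element ground set.
Number of bases = C(21,11).
(21 choose 11) = 352716.

352716


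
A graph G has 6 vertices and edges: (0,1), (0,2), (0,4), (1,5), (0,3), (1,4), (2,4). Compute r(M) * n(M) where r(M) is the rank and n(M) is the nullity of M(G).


r(M) = |V| - c = 6 - 1 = 5.
nullity = |E| - r(M) = 7 - 5 = 2.
Product = 5 * 2 = 10.

10


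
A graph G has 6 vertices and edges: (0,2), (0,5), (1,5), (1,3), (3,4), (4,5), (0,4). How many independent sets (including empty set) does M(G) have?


An independent set in a graphic matroid is an acyclic edge subset.
G has 6 vertices and 7 edges.
Enumerate all 2^7 = 128 subsets, checking for acyclicity.
Total independent sets = 104.

104


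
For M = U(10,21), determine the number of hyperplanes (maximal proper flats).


Hyperplanes of U(10,21) are flats of rank 9.
In a uniform matroid, these are exactly the (9)-element subsets.
Count = (21 choose 9) = 293930.

293930


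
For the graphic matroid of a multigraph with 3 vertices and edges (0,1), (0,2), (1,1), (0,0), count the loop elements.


In a graphic matroid, a loop is a self-loop edge (u,u) with rank 0.
Examining all 4 edges for self-loops...
Self-loops found: (1,1), (0,0)
Number of loops = 2.

2


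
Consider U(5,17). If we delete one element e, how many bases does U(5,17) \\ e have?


Deleting e from U(5,17) gives U(5,16) since n > r.
Bases of U(5,16) = C(16,5) = 16! / (5! * 11!) = 4368.

4368


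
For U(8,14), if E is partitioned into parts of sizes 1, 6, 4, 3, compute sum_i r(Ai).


r(Ai) = min(|Ai|, 8) for each part.
Sum = min(1,8) + min(6,8) + min(4,8) + min(3,8)
    = 1 + 6 + 4 + 3
    = 14.

14


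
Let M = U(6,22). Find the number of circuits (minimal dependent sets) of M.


In U(6,22), circuits are the (7)-element subsets.
Any set of 7 elements is dependent, and removing any one element gives
an independent set of size 6, so it is a minimal dependent set.
Number of circuits = (22 choose 7) = 170544.

170544


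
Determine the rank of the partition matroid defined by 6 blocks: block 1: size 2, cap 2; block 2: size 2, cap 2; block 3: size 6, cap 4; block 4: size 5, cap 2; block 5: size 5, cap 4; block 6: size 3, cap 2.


Rank of a partition matroid = sum of min(|Si|, ci) for each block.
= min(2,2) + min(2,2) + min(6,4) + min(5,2) + min(5,4) + min(3,2)
= 2 + 2 + 4 + 2 + 4 + 2
= 16.

16


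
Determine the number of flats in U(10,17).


Flats of U(10,17): every subset of size < 10 is a flat, plus E itself.
Count = (17 choose 0) + (17 choose 1) + (17 choose 2) + (17 choose 3) + (17 choose 4) + (17 choose 5) + (17 choose 6) + (17 choose 7) + (17 choose 8) + (17 choose 9) + 1
     = 1 + 17 + 136 + 680 + 2380 + 6188 + 12376 + 19448 + 24310 + 24310 + 1
     = 89847.

89847


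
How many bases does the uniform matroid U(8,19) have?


Bases of U(8,19) are all 8-element subsets of the 19-element ground set.
Number of bases = C(19,8).
C(19,8) = 19! / (8! * 11!) = 75582.

75582


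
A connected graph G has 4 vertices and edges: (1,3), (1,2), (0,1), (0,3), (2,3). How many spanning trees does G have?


By Kirchhoff's matrix tree theorem, the number of spanning trees equals
the determinant of any cofactor of the Laplacian matrix L.
G has 4 vertices and 5 edges.
Computing the (3 x 3) cofactor determinant gives 8.

8


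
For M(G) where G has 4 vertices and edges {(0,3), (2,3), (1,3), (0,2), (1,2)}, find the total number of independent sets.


An independent set in a graphic matroid is an acyclic edge subset.
G has 4 vertices and 5 edges.
Enumerate all 2^5 = 32 subsets, checking for acyclicity.
Total independent sets = 24.

24


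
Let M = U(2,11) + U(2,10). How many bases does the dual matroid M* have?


(M1+M2)* = M1* + M2*.
M1* = U(9,11), bases: C(11,9) = 55.
M2* = U(8,10), bases: C(10,8) = 45.
|B(M*)| = 55 * 45 = 2475.

2475


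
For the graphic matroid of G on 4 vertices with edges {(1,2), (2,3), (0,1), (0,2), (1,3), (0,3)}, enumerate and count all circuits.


A circuit in a graphic matroid = edge set of a simple cycle.
G has 4 vertices and 6 edges.
Enumerating all minimal edge subsets forming cycles...
Total circuits found: 7.

7


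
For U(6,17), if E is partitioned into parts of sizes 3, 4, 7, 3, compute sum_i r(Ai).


r(Ai) = min(|Ai|, 6) for each part.
Sum = min(3,6) + min(4,6) + min(7,6) + min(3,6)
    = 3 + 4 + 6 + 3
    = 16.

16


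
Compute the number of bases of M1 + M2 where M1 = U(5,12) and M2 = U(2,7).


Bases of a direct sum M1 + M2: |B| = |B(M1)| * |B(M2)|.
|B(U(5,12))| = C(12,5) = 792.
|B(U(2,7))| = C(7,2) = 21.
Total bases = 792 * 21 = 16632.

16632
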